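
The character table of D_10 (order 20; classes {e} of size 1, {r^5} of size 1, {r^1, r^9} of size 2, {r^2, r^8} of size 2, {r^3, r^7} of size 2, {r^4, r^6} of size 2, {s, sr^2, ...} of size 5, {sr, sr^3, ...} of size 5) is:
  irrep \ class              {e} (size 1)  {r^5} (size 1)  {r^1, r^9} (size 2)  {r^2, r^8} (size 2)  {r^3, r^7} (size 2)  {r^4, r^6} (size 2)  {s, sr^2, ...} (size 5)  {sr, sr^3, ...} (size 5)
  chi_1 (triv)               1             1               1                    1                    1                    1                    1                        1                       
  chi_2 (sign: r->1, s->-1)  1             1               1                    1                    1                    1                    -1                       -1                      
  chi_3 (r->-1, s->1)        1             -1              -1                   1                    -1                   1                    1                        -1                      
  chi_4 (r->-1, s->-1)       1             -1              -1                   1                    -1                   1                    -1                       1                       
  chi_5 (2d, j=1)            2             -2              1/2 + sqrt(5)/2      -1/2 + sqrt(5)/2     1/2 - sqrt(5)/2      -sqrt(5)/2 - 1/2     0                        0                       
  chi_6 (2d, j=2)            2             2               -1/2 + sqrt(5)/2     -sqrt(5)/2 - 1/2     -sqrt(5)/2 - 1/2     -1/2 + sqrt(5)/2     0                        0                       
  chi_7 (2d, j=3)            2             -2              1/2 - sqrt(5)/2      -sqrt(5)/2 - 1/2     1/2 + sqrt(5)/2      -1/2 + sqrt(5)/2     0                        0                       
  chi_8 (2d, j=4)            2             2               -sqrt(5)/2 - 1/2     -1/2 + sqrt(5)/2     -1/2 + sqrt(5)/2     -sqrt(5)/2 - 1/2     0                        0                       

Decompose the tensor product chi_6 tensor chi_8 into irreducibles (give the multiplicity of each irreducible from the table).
chi_6 tensor chi_8 = chi_6 + chi_8 (all other irreducibles have multiplicity 0).

Explanation: The character of a tensor product is the pointwise product (chi_6 * chi_8)(C) = chi_6(C) * chi_8(C):
  {e}: (2)*(2), {r^5}: (2)*(2), {r^1, r^9}: (-1/2 + sqrt(5)/2)*(-sqrt(5)/2 - 1/2), {r^2, r^8}: (-sqrt(5)/2 - 1/2)*(-1/2 + sqrt(5)/2), {r^3, r^7}: (-sqrt(5)/2 - 1/2)*(-1/2 + sqrt(5)/2), {r^4, r^6}: (-1/2 + sqrt(5)/2)*(-sqrt(5)/2 - 1/2), {s, sr^2, ...}: (0)*(0), {sr, sr^3, ...}: (0)*(0)
so (chi_6 * chi_8) takes values
  {e} -> 4, {r^5} -> 4, {r^1, r^9} -> -1, {r^2, r^8} -> -1, {r^3, r^7} -> -1, {r^4, r^6} -> -1, {s, sr^2, ...} -> 0, {sr, sr^3, ...} -> 0.
Now take the inner product of this character with each irreducible chi from the table, <chi_6*chi_8, chi> = (1/20) sum_C |C| (chi_6*chi_8)(C) conj(chi(C)):
  <chi_6*chi_8, chi_1> = (1/20)[1*(4)*conj(1) + 1*(4)*conj(1) + 2*(-1)*conj(1) + 2*(-1)*conj(1) + 2*(-1)*conj(1) + 2*(-1)*conj(1) + 5*(0)*conj(1) + 5*(0)*conj(1)]
      = (1/20)[(4) + (4) + (-2) + (-2) + (-2) + (-2) + (0) + (0)] = 0/20 = 0
  <chi_6*chi_8, chi_2> = (1/20)[1*(4)*conj(1) + 1*(4)*conj(1) + 2*(-1)*conj(1) + 2*(-1)*conj(1) + 2*(-1)*conj(1) + 2*(-1)*conj(1) + 5*(0)*conj(-1) + 5*(0)*conj(-1)]
      = (1/20)[(4) + (4) + (-2) + (-2) + (-2) + (-2) + (0) + (0)] = 0/20 = 0
  <chi_6*chi_8, chi_3> = (1/20)[1*(4)*conj(1) + 1*(4)*conj(-1) + 2*(-1)*conj(-1) + 2*(-1)*conj(1) + 2*(-1)*conj(-1) + 2*(-1)*conj(1) + 5*(0)*conj(1) + 5*(0)*conj(-1)]
      = (1/20)[(4) + (-4) + (2) + (-2) + (2) + (-2) + (0) + (0)] = 0/20 = 0
  <chi_6*chi_8, chi_4> = (1/20)[1*(4)*conj(1) + 1*(4)*conj(-1) + 2*(-1)*conj(-1) + 2*(-1)*conj(1) + 2*(-1)*conj(-1) + 2*(-1)*conj(1) + 5*(0)*conj(-1) + 5*(0)*conj(1)]
      = (1/20)[(4) + (-4) + (2) + (-2) + (2) + (-2) + (0) + (0)] = 0/20 = 0
  <chi_6*chi_8, chi_5> = (1/20)[1*(4)*conj(2) + 1*(4)*conj(-2) + 2*(-1)*conj(1/2 + sqrt(5)/2) + 2*(-1)*conj(-1/2 + sqrt(5)/2) + 2*(-1)*conj(1/2 - sqrt(5)/2) + 2*(-1)*conj(-sqrt(5)/2 - 1/2) + 5*(0)*conj(0) + 5*(0)*conj(0)]
      = (1/20)[(8) + (-8) + (-sqrt(5) - 1) + (1 - sqrt(5)) + (-1 + sqrt(5)) + (1 + sqrt(5)) + (0) + (0)] = 0/20 = 0
  <chi_6*chi_8, chi_6> = (1/20)[1*(4)*conj(2) + 1*(4)*conj(2) + 2*(-1)*conj(-1/2 + sqrt(5)/2) + 2*(-1)*conj(-sqrt(5)/2 - 1/2) + 2*(-1)*conj(-sqrt(5)/2 - 1/2) + 2*(-1)*conj(-1/2 + sqrt(5)/2) + 5*(0)*conj(0) + 5*(0)*conj(0)]
      = (1/20)[(8) + (8) + (1 - sqrt(5)) + (1 + sqrt(5)) + (1 + sqrt(5)) + (1 - sqrt(5)) + (0) + (0)] = 20/20 = 1
  <chi_6*chi_8, chi_7> = (1/20)[1*(4)*conj(2) + 1*(4)*conj(-2) + 2*(-1)*conj(1/2 - sqrt(5)/2) + 2*(-1)*conj(-sqrt(5)/2 - 1/2) + 2*(-1)*conj(1/2 + sqrt(5)/2) + 2*(-1)*conj(-1/2 + sqrt(5)/2) + 5*(0)*conj(0) + 5*(0)*conj(0)]
      = (1/20)[(8) + (-8) + (-1 + sqrt(5)) + (1 + sqrt(5)) + (-sqrt(5) - 1) + (1 - sqrt(5)) + (0) + (0)] = 0/20 = 0
  <chi_6*chi_8, chi_8> = (1/20)[1*(4)*conj(2) + 1*(4)*conj(2) + 2*(-1)*conj(-sqrt(5)/2 - 1/2) + 2*(-1)*conj(-1/2 + sqrt(5)/2) + 2*(-1)*conj(-1/2 + sqrt(5)/2) + 2*(-1)*conj(-sqrt(5)/2 - 1/2) + 5*(0)*conj(0) + 5*(0)*conj(0)]
      = (1/20)[(8) + (8) + (1 + sqrt(5)) + (1 - sqrt(5)) + (1 - sqrt(5)) + (1 + sqrt(5)) + (0) + (0)] = 20/20 = 1
Hence the multiplicities are chi_6: 1, chi_8: 1. Dimension check: dim(chi_6)*dim(chi_8) = 2*2 = 4 and sum (mult * dim) = 1*2 + 1*2 = 4.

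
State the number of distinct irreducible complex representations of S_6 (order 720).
11

The number of irreducible complex representations of a finite group equals its number of conjugacy classes. Conjugacy classes in S_6 correspond to cycle types, i.e. partitions of 6; there are p(6) = 11 of them, so S_6 (order 720) has exactly 11 irreducible complex representations.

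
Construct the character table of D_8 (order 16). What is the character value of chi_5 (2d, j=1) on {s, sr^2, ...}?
Conjugacy classes: {e} of size 1, {r^4} of size 1, {r^1, r^7} of size 2, {r^2, r^6} of size 2, {r^3, r^5} of size 2, {s, sr^2, ...} of size 4, {sr, sr^3, ...} of size 4.
Character table:
  irrep \ class              {e} (size 1)  {r^4} (size 1)  {r^1, r^7} (size 2)  {r^2, r^6} (size 2)  {r^3, r^5} (size 2)  {s, sr^2, ...} (size 4)  {sr, sr^3, ...} (size 4)
  chi_1 (triv)               1             1               1                    1                    1                    1                        1                       
  chi_2 (sign: r->1, s->-1)  1             1               1                    1                    1                    -1                       -1                      
  chi_3 (r->-1, s->1)        1             1               -1                   1                    -1                   1                        -1                      
  chi_4 (r->-1, s->-1)       1             1               -1                   1                    -1                   -1                       1                       
  chi_5 (2d, j=1)            2             -2              sqrt(2)              0                    -sqrt(2)             0                        0                       
  chi_6 (2d, j=2)            2             2               0                    -2                   0                    0                        0                       
  chi_7 (2d, j=3)            2             -2              -sqrt(2)             0                    sqrt(2)              0                        0                       

Spot check: chi_5 (2d, j=1) on {s, sr^2, ...} = 0.

Details: D_8 has order 2*8 = 16 with 7 conjugacy classes, hence 7 irreducibles. Sum of squared dims 1 + 1 + 1 + 1 + 4 + 4 + 4 = 16 = |G|. Linear characters come from the abelianisation; the 2-dimensional irreps have character r^k -> 2*cos(2*pi*j*k/8), reflections -> 0.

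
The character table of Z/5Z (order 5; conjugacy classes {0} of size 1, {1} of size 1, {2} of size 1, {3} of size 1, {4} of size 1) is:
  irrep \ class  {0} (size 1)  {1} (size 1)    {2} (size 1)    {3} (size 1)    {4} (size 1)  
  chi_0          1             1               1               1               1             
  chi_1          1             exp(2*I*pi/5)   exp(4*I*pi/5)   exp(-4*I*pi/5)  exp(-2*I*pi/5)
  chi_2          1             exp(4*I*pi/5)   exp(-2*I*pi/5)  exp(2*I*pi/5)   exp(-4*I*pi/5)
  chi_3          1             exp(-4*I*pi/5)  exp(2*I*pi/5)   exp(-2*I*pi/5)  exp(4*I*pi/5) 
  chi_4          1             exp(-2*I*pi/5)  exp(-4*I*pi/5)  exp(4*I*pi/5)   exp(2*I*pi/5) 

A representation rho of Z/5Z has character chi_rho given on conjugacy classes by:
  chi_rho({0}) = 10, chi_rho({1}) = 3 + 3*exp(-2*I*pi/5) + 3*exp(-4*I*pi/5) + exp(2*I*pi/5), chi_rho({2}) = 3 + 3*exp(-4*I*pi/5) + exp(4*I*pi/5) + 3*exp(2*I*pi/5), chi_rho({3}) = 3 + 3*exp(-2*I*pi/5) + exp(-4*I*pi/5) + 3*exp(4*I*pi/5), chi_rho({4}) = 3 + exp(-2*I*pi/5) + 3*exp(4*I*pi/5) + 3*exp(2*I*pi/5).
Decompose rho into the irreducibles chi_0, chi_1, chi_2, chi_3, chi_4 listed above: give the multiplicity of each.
Multiplicities: chi_0: 3, chi_1: 1, chi_2: 0, chi_3: 3, chi_4: 3.

Why: Use <chi_rho, chi> = (1/|G|) sum_C |C| * chi_rho(C) * conj(chi(C)) with |G| = 5 for each irreducible chi in the table:
  <chi_rho, chi_0> = (1/5)[1*(10)*conj(1) + 1*(3 + 3*exp(-2*I*pi/5) + 3*exp(-4*I*pi/5) + exp(2*I*pi/5))*conj(1) + 1*(3 + 3*exp(-4*I*pi/5) + exp(4*I*pi/5) + 3*exp(2*I*pi/5))*conj(1) + 1*(3 + 3*exp(-2*I*pi/5) + exp(-4*I*pi/5) + 3*exp(4*I*pi/5))*conj(1) + 1*(3 + exp(-2*I*pi/5) + 3*exp(4*I*pi/5) + 3*exp(2*I*pi/5))*conj(1)]
      = (1/5)[(10) + (3 + 3*exp(-2*I*pi/5) + 3*exp(-4*I*pi/5) + exp(2*I*pi/5)) + (3 + 3*exp(-4*I*pi/5) + exp(4*I*pi/5) + 3*exp(2*I*pi/5)) + (3 + 3*exp(-2*I*pi/5) + exp(-4*I*pi/5) + 3*exp(4*I*pi/5)) + (3 + exp(-2*I*pi/5) + 3*exp(4*I*pi/5) + 3*exp(2*I*pi/5))] = 15/5 = 3
  <chi_rho, chi_1> = (1/5)[1*(10)*conj(1) + 1*(3 + 3*exp(-2*I*pi/5) + 3*exp(-4*I*pi/5) + exp(2*I*pi/5))*conj(exp(2*I*pi/5)) + 1*(3 + 3*exp(-4*I*pi/5) + exp(4*I*pi/5) + 3*exp(2*I*pi/5))*conj(exp(4*I*pi/5)) + 1*(3 + 3*exp(-2*I*pi/5) + exp(-4*I*pi/5) + 3*exp(4*I*pi/5))*conj(exp(-4*I*pi/5)) + 1*(3 + exp(-2*I*pi/5) + 3*exp(4*I*pi/5) + 3*exp(2*I*pi/5))*conj(exp(-2*I*pi/5))]
      = (1/5)[(10) + (1 + 3*exp(-2*I*pi/5) + 3*exp(-4*I*pi/5) + 3*exp(4*I*pi/5)) + (1 + 3*exp(-2*I*pi/5) + 3*exp(-4*I*pi/5) + 3*exp(2*I*pi/5)) + (1 + 3*exp(-2*I*pi/5) + 3*exp(4*I*pi/5) + 3*exp(2*I*pi/5)) + (1 + 3*exp(-4*I*pi/5) + 3*exp(4*I*pi/5) + 3*exp(2*I*pi/5))] = 5/5 = 1
  <chi_rho, chi_2> = (1/5)[1*(10)*conj(1) + 1*(3 + 3*exp(-2*I*pi/5) + 3*exp(-4*I*pi/5) + exp(2*I*pi/5))*conj(exp(4*I*pi/5)) + 1*(3 + 3*exp(-4*I*pi/5) + exp(4*I*pi/5) + 3*exp(2*I*pi/5))*conj(exp(-2*I*pi/5)) + 1*(3 + 3*exp(-2*I*pi/5) + exp(-4*I*pi/5) + 3*exp(4*I*pi/5))*conj(exp(2*I*pi/5)) + 1*(3 + exp(-2*I*pi/5) + 3*exp(4*I*pi/5) + 3*exp(2*I*pi/5))*conj(exp(-4*I*pi/5))]
      = (1/5)[(10) + (3*exp(-4*I*pi/5) + exp(-2*I*pi/5) + 3*exp(4*I*pi/5) + 3*exp(2*I*pi/5)) + (3*exp(-2*I*pi/5) + exp(-4*I*pi/5) + 3*exp(4*I*pi/5) + 3*exp(2*I*pi/5)) + (3*exp(-2*I*pi/5) + 3*exp(-4*I*pi/5) + exp(4*I*pi/5) + 3*exp(2*I*pi/5)) + (3*exp(-2*I*pi/5) + 3*exp(-4*I*pi/5) + exp(2*I*pi/5) + 3*exp(4*I*pi/5))] = 0/5 = 0
  <chi_rho, chi_3> = (1/5)[1*(10)*conj(1) + 1*(3 + 3*exp(-2*I*pi/5) + 3*exp(-4*I*pi/5) + exp(2*I*pi/5))*conj(exp(-4*I*pi/5)) + 1*(3 + 3*exp(-4*I*pi/5) + exp(4*I*pi/5) + 3*exp(2*I*pi/5))*conj(exp(2*I*pi/5)) + 1*(3 + 3*exp(-2*I*pi/5) + exp(-4*I*pi/5) + 3*exp(4*I*pi/5))*conj(exp(-2*I*pi/5)) + 1*(3 + exp(-2*I*pi/5) + 3*exp(4*I*pi/5) + 3*exp(2*I*pi/5))*conj(exp(4*I*pi/5))]
      = (1/5)[(10) + (3 + exp(-4*I*pi/5) + 3*exp(4*I*pi/5) + 3*exp(2*I*pi/5)) + (3 + 3*exp(-2*I*pi/5) + exp(2*I*pi/5) + 3*exp(4*I*pi/5)) + (3 + 3*exp(-4*I*pi/5) + exp(-2*I*pi/5) + 3*exp(2*I*pi/5)) + (3 + 3*exp(-2*I*pi/5) + 3*exp(-4*I*pi/5) + exp(4*I*pi/5))] = 15/5 = 3
  <chi_rho, chi_4> = (1/5)[1*(10)*conj(1) + 1*(3 + 3*exp(-2*I*pi/5) + 3*exp(-4*I*pi/5) + exp(2*I*pi/5))*conj(exp(-2*I*pi/5)) + 1*(3 + 3*exp(-4*I*pi/5) + exp(4*I*pi/5) + 3*exp(2*I*pi/5))*conj(exp(-4*I*pi/5)) + 1*(3 + 3*exp(-2*I*pi/5) + exp(-4*I*pi/5) + 3*exp(4*I*pi/5))*conj(exp(4*I*pi/5)) + 1*(3 + exp(-2*I*pi/5) + 3*exp(4*I*pi/5) + 3*exp(2*I*pi/5))*conj(exp(2*I*pi/5))]
      = (1/5)[(10) + (3 + 3*exp(-2*I*pi/5) + exp(4*I*pi/5) + 3*exp(2*I*pi/5)) + (3 + 3*exp(-4*I*pi/5) + exp(-2*I*pi/5) + 3*exp(4*I*pi/5)) + (3 + 3*exp(-4*I*pi/5) + exp(2*I*pi/5) + 3*exp(4*I*pi/5)) + (3 + 3*exp(-2*I*pi/5) + exp(-4*I*pi/5) + 3*exp(2*I*pi/5))] = 15/5 = 3
(Exp terms are combined using exp(i*s)*conj(exp(i*t)) = exp(i*(s-t)), and sums of them are collapsed using the identity that for every m > 1 the m distinct m-th roots of unity sum to 0, e.g. 1 + exp(2*I*pi/3) + exp(-2*I*pi/3) = 0.)
Dimension check: dim(rho) = sum (mult * dim) = 3*1 + 1*1 + 0*1 + 3*1 + 3*1 = 10 = chi_rho(e) = 10.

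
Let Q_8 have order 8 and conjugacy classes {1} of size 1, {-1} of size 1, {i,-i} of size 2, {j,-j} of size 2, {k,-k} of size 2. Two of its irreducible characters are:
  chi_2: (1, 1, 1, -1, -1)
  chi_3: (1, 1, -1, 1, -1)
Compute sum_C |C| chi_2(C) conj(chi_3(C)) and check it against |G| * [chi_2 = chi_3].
Sum = 0; so <chi_2, chi_3> = 0 (distinct irreducibles are orthogonal).

Why: Compute term by term over conjugacy classes (|C| * chi_2(C) * conj(chi_3(C))):
  1*(1)*conj(1) + 1*(1)*conj(1) + 2*(1)*conj(-1) + 2*(-1)*conj(1) + 2*(-1)*conj(-1)
  = (1) + (1) + (-2) + (-2) + (2)
  = 0.
Dividing by |G| = 8 gives 0/8 = 0, matching the row-orthogonality relation <chi_2, chi_3> = [chi_2 = chi_3].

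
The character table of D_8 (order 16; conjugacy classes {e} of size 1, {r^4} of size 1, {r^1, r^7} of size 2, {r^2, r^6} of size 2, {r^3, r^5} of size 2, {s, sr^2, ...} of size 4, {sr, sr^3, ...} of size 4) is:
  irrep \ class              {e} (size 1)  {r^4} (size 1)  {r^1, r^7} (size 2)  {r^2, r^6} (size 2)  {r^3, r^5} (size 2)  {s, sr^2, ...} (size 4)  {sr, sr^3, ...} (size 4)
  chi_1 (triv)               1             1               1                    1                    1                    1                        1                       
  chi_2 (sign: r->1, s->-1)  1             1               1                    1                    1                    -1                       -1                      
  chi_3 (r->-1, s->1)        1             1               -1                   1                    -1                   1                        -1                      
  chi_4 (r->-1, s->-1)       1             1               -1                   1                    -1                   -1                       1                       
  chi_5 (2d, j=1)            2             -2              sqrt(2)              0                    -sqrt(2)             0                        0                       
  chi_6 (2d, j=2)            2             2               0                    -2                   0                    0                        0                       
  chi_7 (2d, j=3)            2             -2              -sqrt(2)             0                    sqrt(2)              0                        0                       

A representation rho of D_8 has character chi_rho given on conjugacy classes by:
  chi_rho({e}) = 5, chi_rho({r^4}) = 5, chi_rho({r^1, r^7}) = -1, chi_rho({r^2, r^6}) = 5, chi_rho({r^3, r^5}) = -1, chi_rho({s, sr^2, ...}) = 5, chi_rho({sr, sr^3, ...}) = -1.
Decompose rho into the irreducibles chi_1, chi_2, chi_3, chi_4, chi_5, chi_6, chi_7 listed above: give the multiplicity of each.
Multiplicities: chi_1: 2, chi_2: 0, chi_3: 3, chi_4: 0, chi_5: 0, chi_6: 0, chi_7: 0.

Working: Use <chi_rho, chi> = (1/|G|) sum_C |C| * chi_rho(C) * conj(chi(C)) with |G| = 16 for each irreducible chi in the table:
  <chi_rho, chi_1> = (1/16)[1*(5)*conj(1) + 1*(5)*conj(1) + 2*(-1)*conj(1) + 2*(5)*conj(1) + 2*(-1)*conj(1) + 4*(5)*conj(1) + 4*(-1)*conj(1)]
      = (1/16)[(5) + (5) + (-2) + (10) + (-2) + (20) + (-4)] = 32/16 = 2
  <chi_rho, chi_2> = (1/16)[1*(5)*conj(1) + 1*(5)*conj(1) + 2*(-1)*conj(1) + 2*(5)*conj(1) + 2*(-1)*conj(1) + 4*(5)*conj(-1) + 4*(-1)*conj(-1)]
      = (1/16)[(5) + (5) + (-2) + (10) + (-2) + (-20) + (4)] = 0/16 = 0
  <chi_rho, chi_3> = (1/16)[1*(5)*conj(1) + 1*(5)*conj(1) + 2*(-1)*conj(-1) + 2*(5)*conj(1) + 2*(-1)*conj(-1) + 4*(5)*conj(1) + 4*(-1)*conj(-1)]
      = (1/16)[(5) + (5) + (2) + (10) + (2) + (20) + (4)] = 48/16 = 3
  <chi_rho, chi_4> = (1/16)[1*(5)*conj(1) + 1*(5)*conj(1) + 2*(-1)*conj(-1) + 2*(5)*conj(1) + 2*(-1)*conj(-1) + 4*(5)*conj(-1) + 4*(-1)*conj(1)]
      = (1/16)[(5) + (5) + (2) + (10) + (2) + (-20) + (-4)] = 0/16 = 0
  <chi_rho, chi_5> = (1/16)[1*(5)*conj(2) + 1*(5)*conj(-2) + 2*(-1)*conj(sqrt(2)) + 2*(5)*conj(0) + 2*(-1)*conj(-sqrt(2)) + 4*(5)*conj(0) + 4*(-1)*conj(0)]
      = (1/16)[(10) + (-10) + (-2*sqrt(2)) + (0) + (2*sqrt(2)) + (0) + (0)] = 0/16 = 0
  <chi_rho, chi_6> = (1/16)[1*(5)*conj(2) + 1*(5)*conj(2) + 2*(-1)*conj(0) + 2*(5)*conj(-2) + 2*(-1)*conj(0) + 4*(5)*conj(0) + 4*(-1)*conj(0)]
      = (1/16)[(10) + (10) + (0) + (-20) + (0) + (0) + (0)] = 0/16 = 0
  <chi_rho, chi_7> = (1/16)[1*(5)*conj(2) + 1*(5)*conj(-2) + 2*(-1)*conj(-sqrt(2)) + 2*(5)*conj(0) + 2*(-1)*conj(sqrt(2)) + 4*(5)*conj(0) + 4*(-1)*conj(0)]
      = (1/16)[(10) + (-10) + (2*sqrt(2)) + (0) + (-2*sqrt(2)) + (0) + (0)] = 0/16 = 0
Dimension check: dim(rho) = sum (mult * dim) = 2*1 + 0*1 + 3*1 + 0*1 + 0*2 + 0*2 + 0*2 = 5 = chi_rho(e) = 5.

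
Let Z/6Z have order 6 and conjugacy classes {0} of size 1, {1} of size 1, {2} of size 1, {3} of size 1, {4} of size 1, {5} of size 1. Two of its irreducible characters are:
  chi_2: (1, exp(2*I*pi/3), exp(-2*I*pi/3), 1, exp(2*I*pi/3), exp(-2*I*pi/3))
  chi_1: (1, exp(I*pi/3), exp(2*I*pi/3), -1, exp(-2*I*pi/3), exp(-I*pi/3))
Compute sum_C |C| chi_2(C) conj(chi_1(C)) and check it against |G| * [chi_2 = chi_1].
Sum = 0; so <chi_2, chi_1> = 0 (distinct irreducibles are orthogonal).

Details: Compute term by term over conjugacy classes (|C| * chi_2(C) * conj(chi_1(C))):
  1*(1)*conj(1) + 1*(exp(2*I*pi/3))*conj(exp(I*pi/3)) + 1*(exp(-2*I*pi/3))*conj(exp(2*I*pi/3)) + 1*(1)*conj(-1) + 1*(exp(2*I*pi/3))*conj(exp(-2*I*pi/3)) + 1*(exp(-2*I*pi/3))*conj(exp(-I*pi/3))
  = (1) + (exp(I*pi/3)) + (exp(2*I*pi/3)) + (-1) + (exp(-2*I*pi/3)) + (exp(-I*pi/3))
  = 0.
(Exp terms are combined using exp(i*s)*conj(exp(i*t)) = exp(i*(s-t)), and sums of them are collapsed using the identity that for every m > 1 the m distinct m-th roots of unity sum to 0, e.g. 1 + exp(2*I*pi/3) + exp(-2*I*pi/3) = 0.)
Dividing by |G| = 6 gives 0/6 = 0, matching the row-orthogonality relation <chi_2, chi_1> = [chi_2 = chi_1].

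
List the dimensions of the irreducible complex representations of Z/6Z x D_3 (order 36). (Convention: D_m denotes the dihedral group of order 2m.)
Dimensions: 1, 1, 1, 1, 1, 1, 1, 1, 1, 1, 1, 1, 2, 2, 2, 2, 2, 2

Solution. There are 18 irreducibles (= number of conjugacy classes). Their dimensions d_i satisfy sum d_i^2 = |G| = 36: 1 + 1 + 1 + 1 + 1 + 1 + 1 + 1 + 1 + 1 + 1 + 1 + 4 + 4 + 4 + 4 + 4 + 4 = 36. (For the product with Z/6Z: each of the 6 1-dim characters of Z/6Z tensors with each irrep of D_3, giving 6 copies of each D_3-dimension.)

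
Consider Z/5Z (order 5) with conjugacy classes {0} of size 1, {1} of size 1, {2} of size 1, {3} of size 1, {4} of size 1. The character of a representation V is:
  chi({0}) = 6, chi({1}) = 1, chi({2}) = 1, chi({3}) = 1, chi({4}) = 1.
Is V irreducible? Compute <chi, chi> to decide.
Not irreducible (reducible): <chi, chi> = 8 > 1.

Reasoning: <chi, chi> = (1/|G|) sum_C |C| * |chi(C)|^2 = (1/5)[1*|6|^2 + 1*|1|^2 + 1*|1|^2 + 1*|1|^2 + 1*|1|^2]
  = (1/5)[(36) + (1) + (1) + (1) + (1)] = 40/5 = 8.
(Exp terms are combined using exp(i*s)*conj(exp(i*t)) = exp(i*(s-t)), and sums of them are collapsed using the identity that for every m > 1 the m distinct m-th roots of unity sum to 0, e.g. 1 + exp(2*I*pi/3) + exp(-2*I*pi/3) = 0.)
A character is irreducible iff <chi, chi> = 1, so this representation is reducible.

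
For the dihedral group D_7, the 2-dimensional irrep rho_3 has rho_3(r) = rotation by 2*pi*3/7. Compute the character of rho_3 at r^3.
chi_{rho_3}(r^3) = 2*cos(2*pi*3*3/7) = -2*cos(3*pi/7)

Justification: rho_3(r^3) is rotation by angle 2*pi*3*3/7, whose trace is 2*cos(2*pi*3*3/7) = -2*cos(3*pi/7).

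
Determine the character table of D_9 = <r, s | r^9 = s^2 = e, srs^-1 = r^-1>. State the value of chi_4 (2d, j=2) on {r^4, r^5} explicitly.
Conjugacy classes: {e} of size 1, {r^1, r^8} of size 2, {r^2, r^7} of size 2, {r^3, r^6} of size 2, {r^4, r^5} of size 2, {s, sr, ..., sr^8} of size 9.
Character table:
  irrep \ class              {e} (size 1)  {r^1, r^8} (size 2)  {r^2, r^7} (size 2)  {r^3, r^6} (size 2)  {r^4, r^5} (size 2)  {s, sr, ..., sr^8} (size 9)
  chi_1 (triv)               1             1                    1                    1                    1                    1                          
  chi_2 (sign: r->1, s->-1)  1             1                    1                    1                    1                    -1                         
  chi_3 (2d, j=1)            2             2*cos(2*pi/9)        2*cos(4*pi/9)        -1                   -2*cos(pi/9)         0                          
  chi_4 (2d, j=2)            2             2*cos(4*pi/9)        -2*cos(pi/9)         -1                   2*cos(2*pi/9)        0                          
  chi_5 (2d, j=3)            2             -1                   -1                   2                    -1                   0                          
  chi_6 (2d, j=4)            2             -2*cos(pi/9)         2*cos(2*pi/9)        -1                   2*cos(4*pi/9)        0                          

Spot check: chi_4 (2d, j=2) on {r^4, r^5} = 2*cos(2*pi/9).

Derivation: D_9 has order 2*9 = 18 with 6 conjugacy classes, hence 6 irreducibles. Sum of squared dims 1 + 1 + 4 + 4 + 4 + 4 = 18 = |G|. Linear characters come from the abelianisation; the 2-dimensional irreps have character r^k -> 2*cos(2*pi*j*k/9), reflections -> 0.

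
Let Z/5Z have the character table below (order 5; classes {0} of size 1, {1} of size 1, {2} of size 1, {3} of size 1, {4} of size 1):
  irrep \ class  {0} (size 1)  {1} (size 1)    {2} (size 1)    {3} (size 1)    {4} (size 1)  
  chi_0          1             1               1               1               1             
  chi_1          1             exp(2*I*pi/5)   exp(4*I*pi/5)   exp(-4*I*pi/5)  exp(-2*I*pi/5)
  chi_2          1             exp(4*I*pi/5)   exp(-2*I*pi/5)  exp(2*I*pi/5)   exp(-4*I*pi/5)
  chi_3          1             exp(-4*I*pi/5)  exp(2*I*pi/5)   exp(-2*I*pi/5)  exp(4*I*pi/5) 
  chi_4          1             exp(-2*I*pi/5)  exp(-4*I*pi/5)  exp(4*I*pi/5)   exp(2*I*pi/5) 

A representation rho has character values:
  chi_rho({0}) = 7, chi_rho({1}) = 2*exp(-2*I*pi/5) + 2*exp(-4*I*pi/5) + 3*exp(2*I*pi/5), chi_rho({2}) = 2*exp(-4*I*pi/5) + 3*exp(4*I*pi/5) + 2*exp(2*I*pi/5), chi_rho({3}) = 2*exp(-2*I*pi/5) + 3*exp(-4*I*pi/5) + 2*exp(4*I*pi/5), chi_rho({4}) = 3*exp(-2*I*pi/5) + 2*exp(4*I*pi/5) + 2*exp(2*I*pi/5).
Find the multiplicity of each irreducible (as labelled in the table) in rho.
Multiplicities: chi_0: 0, chi_1: 3, chi_2: 0, chi_3: 2, chi_4: 2.

Argument: Use <chi_rho, chi> = (1/|G|) sum_C |C| * chi_rho(C) * conj(chi(C)) with |G| = 5 for each irreducible chi in the table:
  <chi_rho, chi_0> = (1/5)[1*(7)*conj(1) + 1*(2*exp(-2*I*pi/5) + 2*exp(-4*I*pi/5) + 3*exp(2*I*pi/5))*conj(1) + 1*(2*exp(-4*I*pi/5) + 3*exp(4*I*pi/5) + 2*exp(2*I*pi/5))*conj(1) + 1*(2*exp(-2*I*pi/5) + 3*exp(-4*I*pi/5) + 2*exp(4*I*pi/5))*conj(1) + 1*(3*exp(-2*I*pi/5) + 2*exp(4*I*pi/5) + 2*exp(2*I*pi/5))*conj(1)]
      = (1/5)[(7) + (2*exp(-2*I*pi/5) + 2*exp(-4*I*pi/5) + 3*exp(2*I*pi/5)) + (2*exp(-4*I*pi/5) + 3*exp(4*I*pi/5) + 2*exp(2*I*pi/5)) + (2*exp(-2*I*pi/5) + 3*exp(-4*I*pi/5) + 2*exp(4*I*pi/5)) + (3*exp(-2*I*pi/5) + 2*exp(4*I*pi/5) + 2*exp(2*I*pi/5))] = 0/5 = 0
  <chi_rho, chi_1> = (1/5)[1*(7)*conj(1) + 1*(2*exp(-2*I*pi/5) + 2*exp(-4*I*pi/5) + 3*exp(2*I*pi/5))*conj(exp(2*I*pi/5)) + 1*(2*exp(-4*I*pi/5) + 3*exp(4*I*pi/5) + 2*exp(2*I*pi/5))*conj(exp(4*I*pi/5)) + 1*(2*exp(-2*I*pi/5) + 3*exp(-4*I*pi/5) + 2*exp(4*I*pi/5))*conj(exp(-4*I*pi/5)) + 1*(3*exp(-2*I*pi/5) + 2*exp(4*I*pi/5) + 2*exp(2*I*pi/5))*conj(exp(-2*I*pi/5))]
      = (1/5)[(7) + (3 + 2*exp(-4*I*pi/5) + 2*exp(4*I*pi/5)) + (3 + 2*exp(-2*I*pi/5) + 2*exp(2*I*pi/5)) + (3 + 2*exp(-2*I*pi/5) + 2*exp(2*I*pi/5)) + (3 + 2*exp(-4*I*pi/5) + 2*exp(4*I*pi/5))] = 15/5 = 3
  <chi_rho, chi_2> = (1/5)[1*(7)*conj(1) + 1*(2*exp(-2*I*pi/5) + 2*exp(-4*I*pi/5) + 3*exp(2*I*pi/5))*conj(exp(4*I*pi/5)) + 1*(2*exp(-4*I*pi/5) + 3*exp(4*I*pi/5) + 2*exp(2*I*pi/5))*conj(exp(-2*I*pi/5)) + 1*(2*exp(-2*I*pi/5) + 3*exp(-4*I*pi/5) + 2*exp(4*I*pi/5))*conj(exp(2*I*pi/5)) + 1*(3*exp(-2*I*pi/5) + 2*exp(4*I*pi/5) + 2*exp(2*I*pi/5))*conj(exp(-4*I*pi/5))]
      = (1/5)[(7) + (3*exp(-2*I*pi/5) + 2*exp(4*I*pi/5) + 2*exp(2*I*pi/5)) + (2*exp(-2*I*pi/5) + 3*exp(-4*I*pi/5) + 2*exp(4*I*pi/5)) + (2*exp(-4*I*pi/5) + 3*exp(4*I*pi/5) + 2*exp(2*I*pi/5)) + (2*exp(-2*I*pi/5) + 2*exp(-4*I*pi/5) + 3*exp(2*I*pi/5))] = 0/5 = 0
  <chi_rho, chi_3> = (1/5)[1*(7)*conj(1) + 1*(2*exp(-2*I*pi/5) + 2*exp(-4*I*pi/5) + 3*exp(2*I*pi/5))*conj(exp(-4*I*pi/5)) + 1*(2*exp(-4*I*pi/5) + 3*exp(4*I*pi/5) + 2*exp(2*I*pi/5))*conj(exp(2*I*pi/5)) + 1*(2*exp(-2*I*pi/5) + 3*exp(-4*I*pi/5) + 2*exp(4*I*pi/5))*conj(exp(-2*I*pi/5)) + 1*(3*exp(-2*I*pi/5) + 2*exp(4*I*pi/5) + 2*exp(2*I*pi/5))*conj(exp(4*I*pi/5))]
      = (1/5)[(7) + (2 + 3*exp(-4*I*pi/5) + 2*exp(2*I*pi/5)) + (2 + 2*exp(4*I*pi/5) + 3*exp(2*I*pi/5)) + (2 + 3*exp(-2*I*pi/5) + 2*exp(-4*I*pi/5)) + (2 + 2*exp(-2*I*pi/5) + 3*exp(4*I*pi/5))] = 10/5 = 2
  <chi_rho, chi_4> = (1/5)[1*(7)*conj(1) + 1*(2*exp(-2*I*pi/5) + 2*exp(-4*I*pi/5) + 3*exp(2*I*pi/5))*conj(exp(-2*I*pi/5)) + 1*(2*exp(-4*I*pi/5) + 3*exp(4*I*pi/5) + 2*exp(2*I*pi/5))*conj(exp(-4*I*pi/5)) + 1*(2*exp(-2*I*pi/5) + 3*exp(-4*I*pi/5) + 2*exp(4*I*pi/5))*conj(exp(4*I*pi/5)) + 1*(3*exp(-2*I*pi/5) + 2*exp(4*I*pi/5) + 2*exp(2*I*pi/5))*conj(exp(2*I*pi/5))]
      = (1/5)[(7) + (2 + 2*exp(-2*I*pi/5) + 3*exp(4*I*pi/5)) + (2 + 3*exp(-2*I*pi/5) + 2*exp(-4*I*pi/5)) + (2 + 2*exp(4*I*pi/5) + 3*exp(2*I*pi/5)) + (2 + 3*exp(-4*I*pi/5) + 2*exp(2*I*pi/5))] = 10/5 = 2
(Exp terms are combined using exp(i*s)*conj(exp(i*t)) = exp(i*(s-t)), and sums of them are collapsed using the identity that for every m > 1 the m distinct m-th roots of unity sum to 0, e.g. 1 + exp(2*I*pi/3) + exp(-2*I*pi/3) = 0.)
Dimension check: dim(rho) = sum (mult * dim) = 0*1 + 3*1 + 0*1 + 2*1 + 2*1 = 7 = chi_rho(e) = 7.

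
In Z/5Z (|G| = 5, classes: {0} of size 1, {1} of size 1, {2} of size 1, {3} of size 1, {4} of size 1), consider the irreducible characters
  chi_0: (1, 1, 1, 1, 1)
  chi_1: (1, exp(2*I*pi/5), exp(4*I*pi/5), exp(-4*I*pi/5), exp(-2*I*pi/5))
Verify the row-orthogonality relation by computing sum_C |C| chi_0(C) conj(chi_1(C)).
Sum = 0; so <chi_0, chi_1> = 0 (distinct irreducibles are orthogonal).

Derivation: Compute term by term over conjugacy classes (|C| * chi_0(C) * conj(chi_1(C))):
  1*(1)*conj(1) + 1*(1)*conj(exp(2*I*pi/5)) + 1*(1)*conj(exp(4*I*pi/5)) + 1*(1)*conj(exp(-4*I*pi/5)) + 1*(1)*conj(exp(-2*I*pi/5))
  = (1) + (exp(-2*I*pi/5)) + (exp(-4*I*pi/5)) + (exp(4*I*pi/5)) + (exp(2*I*pi/5))
  = 0.
(Exp terms are combined using exp(i*s)*conj(exp(i*t)) = exp(i*(s-t)), and sums of them are collapsed using the identity that for every m > 1 the m distinct m-th roots of unity sum to 0, e.g. 1 + exp(2*I*pi/3) + exp(-2*I*pi/3) = 0.)
Dividing by |G| = 5 gives 0/5 = 0, matching the row-orthogonality relation <chi_0, chi_1> = [chi_0 = chi_1].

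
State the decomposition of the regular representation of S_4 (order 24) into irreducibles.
Each irreducible V_i of dimension d_i appears with multiplicity d_i, i.e. rho_reg = (direct sum over all irreducibles V_i) d_i V_i. The irreducible dimensions for S_4 are 1, 1, 2, 3, 3: 2 irreducibles of dimension 1, each with multiplicity 1; 1 irreducible of dimension 2, with multiplicity 2; 2 irreducibles of dimension 3, each with multiplicity 3. Total dimension 2*1*1 + 1*2*2 + 2*3*3 = 24 = |G|.

Argument: General theorem: in the regular representation of a finite group G, each irreducible appears with multiplicity equal to its dimension. Check: dim(rho_reg) = sum d_i^2 = 1 + 1 + 4 + 9 + 9 = 24 = |G|.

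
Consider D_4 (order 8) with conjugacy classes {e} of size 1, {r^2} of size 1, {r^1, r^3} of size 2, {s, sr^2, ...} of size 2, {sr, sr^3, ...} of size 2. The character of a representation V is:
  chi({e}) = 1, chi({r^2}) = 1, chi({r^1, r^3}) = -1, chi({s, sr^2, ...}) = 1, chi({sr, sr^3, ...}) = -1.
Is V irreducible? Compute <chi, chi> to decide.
Irreducible: <chi, chi> = 1.

Working: <chi, chi> = (1/|G|) sum_C |C| * |chi(C)|^2 = (1/8)[1*|1|^2 + 1*|1|^2 + 2*|-1|^2 + 2*|1|^2 + 2*|-1|^2]
  = (1/8)[(1) + (1) + (2) + (2) + (2)] = 8/8 = 1.
A character is irreducible iff <chi, chi> = 1, so this representation is irreducible.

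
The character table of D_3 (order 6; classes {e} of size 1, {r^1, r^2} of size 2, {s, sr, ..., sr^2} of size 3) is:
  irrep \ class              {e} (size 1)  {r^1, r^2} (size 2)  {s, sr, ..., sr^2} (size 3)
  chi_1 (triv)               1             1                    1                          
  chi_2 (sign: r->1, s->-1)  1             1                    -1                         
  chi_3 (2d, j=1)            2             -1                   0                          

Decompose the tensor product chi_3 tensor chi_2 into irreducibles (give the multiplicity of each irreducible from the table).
chi_3 tensor chi_2 = chi_3 (all other irreducibles have multiplicity 0).

Why: The character of a tensor product is the pointwise product (chi_3 * chi_2)(C) = chi_3(C) * chi_2(C):
  {e}: (2)*(1), {r^1, r^2}: (-1)*(1), {s, sr, ..., sr^2}: (0)*(-1)
so (chi_3 * chi_2) takes values
  {e} -> 2, {r^1, r^2} -> -1, {s, sr, ..., sr^2} -> 0.
Now take the inner product of this character with each irreducible chi from the table, <chi_3*chi_2, chi> = (1/6) sum_C |C| (chi_3*chi_2)(C) conj(chi(C)):
  <chi_3*chi_2, chi_1> = (1/6)[1*(2)*conj(1) + 2*(-1)*conj(1) + 3*(0)*conj(1)]
      = (1/6)[(2) + (-2) + (0)] = 0/6 = 0
  <chi_3*chi_2, chi_2> = (1/6)[1*(2)*conj(1) + 2*(-1)*conj(1) + 3*(0)*conj(-1)]
      = (1/6)[(2) + (-2) + (0)] = 0/6 = 0
  <chi_3*chi_2, chi_3> = (1/6)[1*(2)*conj(2) + 2*(-1)*conj(-1) + 3*(0)*conj(0)]
      = (1/6)[(4) + (2) + (0)] = 6/6 = 1
Hence the multiplicities are chi_3: 1. Dimension check: dim(chi_3)*dim(chi_2) = 2*1 = 2 and sum (mult * dim) = 1*2 = 2.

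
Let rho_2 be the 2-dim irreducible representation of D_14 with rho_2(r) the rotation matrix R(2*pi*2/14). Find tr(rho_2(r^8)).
chi_{rho_2}(r^8) = 2*cos(2*pi*2*8/14) = 2*cos(16*pi/7)

Proof sketch: rho_2(r^8) is rotation by angle 2*pi*2*8/14, whose trace is 2*cos(2*pi*2*8/14) = 2*cos(16*pi/7).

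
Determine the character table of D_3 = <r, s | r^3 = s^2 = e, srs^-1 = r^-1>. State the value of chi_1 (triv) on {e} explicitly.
Conjugacy classes: {e} of size 1, {r^1, r^2} of size 2, {s, sr, ..., sr^2} of size 3.
Character table:
  irrep \ class              {e} (size 1)  {r^1, r^2} (size 2)  {s, sr, ..., sr^2} (size 3)
  chi_1 (triv)               1             1                    1                          
  chi_2 (sign: r->1, s->-1)  1             1                    -1                         
  chi_3 (2d, j=1)            2             -1                   0                          

Spot check: chi_1 (triv) on {e} = 1.

Reasoning: D_3 has order 2*3 = 6 with 3 conjugacy classes, hence 3 irreducibles. Sum of squared dims 1 + 1 + 4 = 6 = |G|. Linear characters come from the abelianisation; the 2-dimensional irreps have character r^k -> 2*cos(2*pi*j*k/3), reflections -> 0.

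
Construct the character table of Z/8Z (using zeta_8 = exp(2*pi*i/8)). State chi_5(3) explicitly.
Character table of Z/8Z (irreps indexed chi_0,...,chi_7 with chi_k(m) = zeta_8^(k*m), zeta_8 = exp(2*pi*i/8)):
  irrep \ class  {0} (size 1)  {1} (size 1)    {2} (size 1)  {3} (size 1)    {4} (size 1)  {5} (size 1)    {6} (size 1)  {7} (size 1)  
  chi_0          1             1               1             1               1             1               1             1             
  chi_1          1             exp(I*pi/4)     I             exp(3*I*pi/4)   -1            exp(-3*I*pi/4)  -I            exp(-I*pi/4)  
  chi_2          1             I               -1            -I              1             I               -1            -I            
  chi_3          1             exp(3*I*pi/4)   -I            exp(I*pi/4)     -1            exp(-I*pi/4)    I             exp(-3*I*pi/4)
  chi_4          1             -1              1             -1              1             -1              1             -1            
  chi_5          1             exp(-3*I*pi/4)  I             exp(-I*pi/4)    -1            exp(I*pi/4)     -I            exp(3*I*pi/4) 
  chi_6          1             -I              -1            I               1             -I              -1            I             
  chi_7          1             exp(-I*pi/4)    -I            exp(-3*I*pi/4)  -1            exp(3*I*pi/4)   I             exp(I*pi/4)   

Spot check: chi_5(3) = zeta_8^(5*3) = zeta_8^15 = exp(-I*pi/4).

Argument: Z/8Z is abelian, so all 8 irreducible complex representations are 1-dimensional. They are given by chi_k(m) = zeta_8^(k*m) for k = 0,...,7. Row orthogonality: sum_m chi_k(m) conj(chi_l(m)) = 8 * [k = l].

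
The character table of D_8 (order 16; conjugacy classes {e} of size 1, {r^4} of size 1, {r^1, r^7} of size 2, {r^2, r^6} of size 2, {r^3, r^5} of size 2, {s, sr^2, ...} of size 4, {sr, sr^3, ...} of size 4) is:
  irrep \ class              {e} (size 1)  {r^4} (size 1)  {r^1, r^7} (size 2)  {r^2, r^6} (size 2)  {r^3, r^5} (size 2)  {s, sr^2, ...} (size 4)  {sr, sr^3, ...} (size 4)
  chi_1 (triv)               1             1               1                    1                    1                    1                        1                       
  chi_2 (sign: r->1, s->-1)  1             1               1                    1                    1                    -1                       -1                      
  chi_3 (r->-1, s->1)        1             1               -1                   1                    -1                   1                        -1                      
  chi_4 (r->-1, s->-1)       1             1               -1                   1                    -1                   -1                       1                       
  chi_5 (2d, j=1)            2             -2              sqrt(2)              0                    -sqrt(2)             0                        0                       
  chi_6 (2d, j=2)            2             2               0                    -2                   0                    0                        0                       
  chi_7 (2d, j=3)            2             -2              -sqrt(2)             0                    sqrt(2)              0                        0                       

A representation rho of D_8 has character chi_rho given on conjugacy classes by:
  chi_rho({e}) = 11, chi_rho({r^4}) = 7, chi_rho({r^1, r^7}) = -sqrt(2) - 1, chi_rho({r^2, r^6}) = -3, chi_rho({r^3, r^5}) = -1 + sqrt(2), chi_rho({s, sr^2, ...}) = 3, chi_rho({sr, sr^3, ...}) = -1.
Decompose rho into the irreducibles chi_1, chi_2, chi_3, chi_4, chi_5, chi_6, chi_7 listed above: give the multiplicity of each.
Multiplicities: chi_1: 1, chi_2: 0, chi_3: 2, chi_4: 0, chi_5: 0, chi_6: 3, chi_7: 1.

Argument: Use <chi_rho, chi> = (1/|G|) sum_C |C| * chi_rho(C) * conj(chi(C)) with |G| = 16 for each irreducible chi in the table:
  <chi_rho, chi_1> = (1/16)[1*(11)*conj(1) + 1*(7)*conj(1) + 2*(-sqrt(2) - 1)*conj(1) + 2*(-3)*conj(1) + 2*(-1 + sqrt(2))*conj(1) + 4*(3)*conj(1) + 4*(-1)*conj(1)]
      = (1/16)[(11) + (7) + (-2*sqrt(2) - 2) + (-6) + (-2 + 2*sqrt(2)) + (12) + (-4)] = 16/16 = 1
  <chi_rho, chi_2> = (1/16)[1*(11)*conj(1) + 1*(7)*conj(1) + 2*(-sqrt(2) - 1)*conj(1) + 2*(-3)*conj(1) + 2*(-1 + sqrt(2))*conj(1) + 4*(3)*conj(-1) + 4*(-1)*conj(-1)]
      = (1/16)[(11) + (7) + (-2*sqrt(2) - 2) + (-6) + (-2 + 2*sqrt(2)) + (-12) + (4)] = 0/16 = 0
  <chi_rho, chi_3> = (1/16)[1*(11)*conj(1) + 1*(7)*conj(1) + 2*(-sqrt(2) - 1)*conj(-1) + 2*(-3)*conj(1) + 2*(-1 + sqrt(2))*conj(-1) + 4*(3)*conj(1) + 4*(-1)*conj(-1)]
      = (1/16)[(11) + (7) + (2 + 2*sqrt(2)) + (-6) + (2 - 2*sqrt(2)) + (12) + (4)] = 32/16 = 2
  <chi_rho, chi_4> = (1/16)[1*(11)*conj(1) + 1*(7)*conj(1) + 2*(-sqrt(2) - 1)*conj(-1) + 2*(-3)*conj(1) + 2*(-1 + sqrt(2))*conj(-1) + 4*(3)*conj(-1) + 4*(-1)*conj(1)]
      = (1/16)[(11) + (7) + (2 + 2*sqrt(2)) + (-6) + (2 - 2*sqrt(2)) + (-12) + (-4)] = 0/16 = 0
  <chi_rho, chi_5> = (1/16)[1*(11)*conj(2) + 1*(7)*conj(-2) + 2*(-sqrt(2) - 1)*conj(sqrt(2)) + 2*(-3)*conj(0) + 2*(-1 + sqrt(2))*conj(-sqrt(2)) + 4*(3)*conj(0) + 4*(-1)*conj(0)]
      = (1/16)[(22) + (-14) + (-4 - 2*sqrt(2)) + (0) + (-4 + 2*sqrt(2)) + (0) + (0)] = 0/16 = 0
  <chi_rho, chi_6> = (1/16)[1*(11)*conj(2) + 1*(7)*conj(2) + 2*(-sqrt(2) - 1)*conj(0) + 2*(-3)*conj(-2) + 2*(-1 + sqrt(2))*conj(0) + 4*(3)*conj(0) + 4*(-1)*conj(0)]
      = (1/16)[(22) + (14) + (0) + (12) + (0) + (0) + (0)] = 48/16 = 3
  <chi_rho, chi_7> = (1/16)[1*(11)*conj(2) + 1*(7)*conj(-2) + 2*(-sqrt(2) - 1)*conj(-sqrt(2)) + 2*(-3)*conj(0) + 2*(-1 + sqrt(2))*conj(sqrt(2)) + 4*(3)*conj(0) + 4*(-1)*conj(0)]
      = (1/16)[(22) + (-14) + (2*sqrt(2) + 4) + (0) + (4 - 2*sqrt(2)) + (0) + (0)] = 16/16 = 1
Dimension check: dim(rho) = sum (mult * dim) = 1*1 + 0*1 + 2*1 + 0*1 + 0*2 + 3*2 + 1*2 = 11 = chi_rho(e) = 11.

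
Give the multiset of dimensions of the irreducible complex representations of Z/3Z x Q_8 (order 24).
Dimensions: 1, 1, 1, 1, 1, 1, 1, 1, 1, 1, 1, 1, 2, 2, 2

There are 15 irreducibles (= number of conjugacy classes). Their dimensions d_i satisfy sum d_i^2 = |G| = 24: 1 + 1 + 1 + 1 + 1 + 1 + 1 + 1 + 1 + 1 + 1 + 1 + 4 + 4 + 4 = 24. (For the product with Z/3Z: each of the 3 1-dim characters of Z/3Z tensors with each irrep of Q_8, giving 3 copies of each Q_8-dimension.)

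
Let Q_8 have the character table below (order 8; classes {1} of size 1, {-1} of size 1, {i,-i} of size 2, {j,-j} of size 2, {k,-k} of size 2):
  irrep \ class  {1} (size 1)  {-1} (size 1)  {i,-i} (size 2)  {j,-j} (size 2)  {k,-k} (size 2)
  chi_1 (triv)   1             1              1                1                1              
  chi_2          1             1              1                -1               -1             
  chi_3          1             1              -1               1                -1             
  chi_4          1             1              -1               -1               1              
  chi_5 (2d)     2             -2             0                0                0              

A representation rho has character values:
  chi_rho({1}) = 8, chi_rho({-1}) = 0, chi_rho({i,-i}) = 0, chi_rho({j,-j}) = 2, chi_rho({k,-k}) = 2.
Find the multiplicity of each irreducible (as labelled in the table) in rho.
Multiplicities: chi_1: 2, chi_2: 0, chi_3: 1, chi_4: 1, chi_5: 2.

Derivation: Use <chi_rho, chi> = (1/|G|) sum_C |C| * chi_rho(C) * conj(chi(C)) with |G| = 8 for each irreducible chi in the table:
  <chi_rho, chi_1> = (1/8)[1*(8)*conj(1) + 1*(0)*conj(1) + 2*(0)*conj(1) + 2*(2)*conj(1) + 2*(2)*conj(1)]
      = (1/8)[(8) + (0) + (0) + (4) + (4)] = 16/8 = 2
  <chi_rho, chi_2> = (1/8)[1*(8)*conj(1) + 1*(0)*conj(1) + 2*(0)*conj(1) + 2*(2)*conj(-1) + 2*(2)*conj(-1)]
      = (1/8)[(8) + (0) + (0) + (-4) + (-4)] = 0/8 = 0
  <chi_rho, chi_3> = (1/8)[1*(8)*conj(1) + 1*(0)*conj(1) + 2*(0)*conj(-1) + 2*(2)*conj(1) + 2*(2)*conj(-1)]
      = (1/8)[(8) + (0) + (0) + (4) + (-4)] = 8/8 = 1
  <chi_rho, chi_4> = (1/8)[1*(8)*conj(1) + 1*(0)*conj(1) + 2*(0)*conj(-1) + 2*(2)*conj(-1) + 2*(2)*conj(1)]
      = (1/8)[(8) + (0) + (0) + (-4) + (4)] = 8/8 = 1
  <chi_rho, chi_5> = (1/8)[1*(8)*conj(2) + 1*(0)*conj(-2) + 2*(0)*conj(0) + 2*(2)*conj(0) + 2*(2)*conj(0)]
      = (1/8)[(16) + (0) + (0) + (0) + (0)] = 16/8 = 2
Dimension check: dim(rho) = sum (mult * dim) = 2*1 + 0*1 + 1*1 + 1*1 + 2*2 = 8 = chi_rho(e) = 8.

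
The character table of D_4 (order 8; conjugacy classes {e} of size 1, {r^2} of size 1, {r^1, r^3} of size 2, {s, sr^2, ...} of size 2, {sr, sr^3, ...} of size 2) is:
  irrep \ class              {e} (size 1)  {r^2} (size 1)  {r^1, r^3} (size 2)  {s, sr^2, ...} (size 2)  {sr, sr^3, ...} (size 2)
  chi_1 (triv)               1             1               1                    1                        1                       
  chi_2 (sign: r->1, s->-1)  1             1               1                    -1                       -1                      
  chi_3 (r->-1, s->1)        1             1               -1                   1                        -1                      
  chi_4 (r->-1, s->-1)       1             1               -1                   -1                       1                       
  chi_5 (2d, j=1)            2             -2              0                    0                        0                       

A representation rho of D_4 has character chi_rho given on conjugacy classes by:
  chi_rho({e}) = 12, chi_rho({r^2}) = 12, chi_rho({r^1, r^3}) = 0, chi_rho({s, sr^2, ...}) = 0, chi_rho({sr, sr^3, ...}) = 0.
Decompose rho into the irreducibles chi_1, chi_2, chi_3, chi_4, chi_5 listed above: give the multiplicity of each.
Multiplicities: chi_1: 3, chi_2: 3, chi_3: 3, chi_4: 3, chi_5: 0.

Reasoning: Use <chi_rho, chi> = (1/|G|) sum_C |C| * chi_rho(C) * conj(chi(C)) with |G| = 8 for each irreducible chi in the table:
  <chi_rho, chi_1> = (1/8)[1*(12)*conj(1) + 1*(12)*conj(1) + 2*(0)*conj(1) + 2*(0)*conj(1) + 2*(0)*conj(1)]
      = (1/8)[(12) + (12) + (0) + (0) + (0)] = 24/8 = 3
  <chi_rho, chi_2> = (1/8)[1*(12)*conj(1) + 1*(12)*conj(1) + 2*(0)*conj(1) + 2*(0)*conj(-1) + 2*(0)*conj(-1)]
      = (1/8)[(12) + (12) + (0) + (0) + (0)] = 24/8 = 3
  <chi_rho, chi_3> = (1/8)[1*(12)*conj(1) + 1*(12)*conj(1) + 2*(0)*conj(-1) + 2*(0)*conj(1) + 2*(0)*conj(-1)]
      = (1/8)[(12) + (12) + (0) + (0) + (0)] = 24/8 = 3
  <chi_rho, chi_4> = (1/8)[1*(12)*conj(1) + 1*(12)*conj(1) + 2*(0)*conj(-1) + 2*(0)*conj(-1) + 2*(0)*conj(1)]
      = (1/8)[(12) + (12) + (0) + (0) + (0)] = 24/8 = 3
  <chi_rho, chi_5> = (1/8)[1*(12)*conj(2) + 1*(12)*conj(-2) + 2*(0)*conj(0) + 2*(0)*conj(0) + 2*(0)*conj(0)]
      = (1/8)[(24) + (-24) + (0) + (0) + (0)] = 0/8 = 0
Dimension check: dim(rho) = sum (mult * dim) = 3*1 + 3*1 + 3*1 + 3*1 + 0*2 = 12 = chi_rho(e) = 12.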